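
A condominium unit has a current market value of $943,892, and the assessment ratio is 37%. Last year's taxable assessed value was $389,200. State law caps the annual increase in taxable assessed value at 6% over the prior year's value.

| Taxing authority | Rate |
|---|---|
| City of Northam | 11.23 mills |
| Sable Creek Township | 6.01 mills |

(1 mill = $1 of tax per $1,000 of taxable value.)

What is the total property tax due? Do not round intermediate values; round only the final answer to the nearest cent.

$6,020.90

Uncapped assessed value = $943,892 × 0.37 = $349,240.04
Cap limit = $389,200 × 1.06 = $412,552
Taxable assessed value = min($349,240.04, $412,552) = $349,240.04 (cap does not bind)
City of Northam: $349,240.04 × 0.01123 = $3,921.9656492
Sable Creek Township: $349,240.04 × 0.00601 = $2,098.9326404
Total = $6,020.8982896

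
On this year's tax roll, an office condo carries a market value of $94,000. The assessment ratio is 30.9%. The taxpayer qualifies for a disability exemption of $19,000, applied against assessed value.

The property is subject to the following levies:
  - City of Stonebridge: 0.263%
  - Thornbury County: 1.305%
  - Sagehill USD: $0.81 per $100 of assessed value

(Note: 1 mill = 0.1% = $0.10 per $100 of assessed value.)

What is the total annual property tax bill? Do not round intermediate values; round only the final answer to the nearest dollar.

Assessed value = $94,000 × 0.309 = $29,046
Taxable value = $29,046 − $19,000 = $10,046
City of Stonebridge: $10,046 × 0.00263 = $26.42098
Thornbury County: $10,046 × 0.01305 = $131.1003
Sagehill USD: $10,046 × 0.0081 = $81.3726
Total = $238.89388

$239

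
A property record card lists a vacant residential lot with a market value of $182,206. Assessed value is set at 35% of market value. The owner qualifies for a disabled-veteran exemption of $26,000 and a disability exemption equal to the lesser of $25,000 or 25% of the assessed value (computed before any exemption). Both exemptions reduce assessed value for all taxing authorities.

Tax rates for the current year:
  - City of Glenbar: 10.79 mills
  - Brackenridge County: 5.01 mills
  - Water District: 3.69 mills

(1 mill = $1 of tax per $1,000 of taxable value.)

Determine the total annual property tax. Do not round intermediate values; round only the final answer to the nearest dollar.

Assessed value = $182,206 × 0.35 = $63,772.1
Disability exemption = min($25,000, 25% × $63,772.1) = min($25,000, $15,943.025) = $15,943.025 (percentage binds)
Taxable value = $63,772.1 − $26,000 − $15,943.025 = $21,829.075
City of Glenbar: $21,829.075 × 0.01079 = $235.53571925
Brackenridge County: $21,829.075 × 0.00501 = $109.36366575
Water District: $21,829.075 × 0.00369 = $80.54928675
Total = $425.44867175

$425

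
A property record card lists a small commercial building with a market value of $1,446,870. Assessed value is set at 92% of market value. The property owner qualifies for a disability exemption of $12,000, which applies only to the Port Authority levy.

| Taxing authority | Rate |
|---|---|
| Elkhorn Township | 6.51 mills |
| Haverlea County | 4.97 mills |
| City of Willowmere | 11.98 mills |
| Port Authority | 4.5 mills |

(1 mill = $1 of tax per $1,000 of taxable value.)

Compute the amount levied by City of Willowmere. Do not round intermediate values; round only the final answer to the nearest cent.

$15,946.82

Assessed value = $1,446,870 × 0.92 = $1,331,120.4
City of Willowmere taxable value = $1,331,120.4 (exemption does not apply)
City of Willowmere levy = $1,331,120.4 × 0.01198 = $15,946.822392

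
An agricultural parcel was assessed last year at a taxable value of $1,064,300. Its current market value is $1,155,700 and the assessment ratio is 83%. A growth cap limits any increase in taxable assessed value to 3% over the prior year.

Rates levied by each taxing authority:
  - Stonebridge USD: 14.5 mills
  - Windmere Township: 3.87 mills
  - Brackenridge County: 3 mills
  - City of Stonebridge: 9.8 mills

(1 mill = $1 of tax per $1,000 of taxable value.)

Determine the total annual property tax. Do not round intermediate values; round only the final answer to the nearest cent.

Uncapped assessed value = $1,155,700 × 0.83 = $959,231
Cap limit = $1,064,300 × 1.03 = $1,096,229
Taxable assessed value = min($959,231, $1,096,229) = $959,231 (cap does not bind)
Stonebridge USD: $959,231 × 0.0145 = $13,908.8495
Windmere Township: $959,231 × 0.00387 = $3,712.22397
Brackenridge County: $959,231 × 0.003 = $2,877.693
City of Stonebridge: $959,231 × 0.0098 = $9,400.4638
Total = $29,899.23027

$29,899.23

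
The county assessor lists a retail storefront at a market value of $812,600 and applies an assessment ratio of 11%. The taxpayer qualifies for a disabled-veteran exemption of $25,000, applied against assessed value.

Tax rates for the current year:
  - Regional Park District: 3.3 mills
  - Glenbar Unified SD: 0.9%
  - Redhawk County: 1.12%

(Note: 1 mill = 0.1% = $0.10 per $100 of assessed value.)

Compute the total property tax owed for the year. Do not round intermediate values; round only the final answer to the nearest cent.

$1,513.07

Assessed value = $812,600 × 0.11 = $89,386
Taxable value = $89,386 − $25,000 = $64,386
Regional Park District: $64,386 × 0.0033 = $212.4738
Glenbar Unified SD: $64,386 × 0.009 = $579.474
Redhawk County: $64,386 × 0.0112 = $721.1232
Total = $1,513.071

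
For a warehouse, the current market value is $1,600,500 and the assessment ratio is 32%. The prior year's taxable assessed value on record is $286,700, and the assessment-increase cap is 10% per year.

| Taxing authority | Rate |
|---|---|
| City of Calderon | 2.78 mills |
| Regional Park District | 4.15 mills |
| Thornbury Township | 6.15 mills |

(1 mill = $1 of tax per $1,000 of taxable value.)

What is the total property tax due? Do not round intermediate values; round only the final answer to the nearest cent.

Uncapped assessed value = $1,600,500 × 0.32 = $512,160
Cap limit = $286,700 × 1.1 = $315,370
Taxable assessed value = min($512,160, $315,370) = $315,370 (cap binds)
City of Calderon: $315,370 × 0.00278 = $876.7286
Regional Park District: $315,370 × 0.00415 = $1,308.7855
Thornbury Township: $315,370 × 0.00615 = $1,939.5255
Total = $4,125.0396

$4,125.04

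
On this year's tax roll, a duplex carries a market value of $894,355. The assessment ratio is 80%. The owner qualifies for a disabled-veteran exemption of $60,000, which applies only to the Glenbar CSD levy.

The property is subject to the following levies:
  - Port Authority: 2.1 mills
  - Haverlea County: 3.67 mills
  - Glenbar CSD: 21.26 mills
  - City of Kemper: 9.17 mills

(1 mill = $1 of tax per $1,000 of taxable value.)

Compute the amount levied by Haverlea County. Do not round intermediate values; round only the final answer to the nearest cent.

$2,625.83

Assessed value = $894,355 × 0.8 = $715,484
Haverlea County taxable value = $715,484 (exemption does not apply)
Haverlea County levy = $715,484 × 0.00367 = $2,625.82628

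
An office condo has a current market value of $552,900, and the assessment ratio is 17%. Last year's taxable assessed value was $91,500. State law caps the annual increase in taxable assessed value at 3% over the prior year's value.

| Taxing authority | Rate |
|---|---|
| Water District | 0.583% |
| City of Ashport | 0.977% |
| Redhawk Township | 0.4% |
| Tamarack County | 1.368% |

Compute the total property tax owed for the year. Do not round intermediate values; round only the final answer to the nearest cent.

$3,128.09

Uncapped assessed value = $552,900 × 0.17 = $93,993
Cap limit = $91,500 × 1.03 = $94,245
Taxable assessed value = min($93,993, $94,245) = $93,993 (cap does not bind)
Water District: $93,993 × 0.00583 = $547.97919
City of Ashport: $93,993 × 0.00977 = $918.31161
Redhawk Township: $93,993 × 0.004 = $375.972
Tamarack County: $93,993 × 0.01368 = $1,285.82424
Total = $3,128.08704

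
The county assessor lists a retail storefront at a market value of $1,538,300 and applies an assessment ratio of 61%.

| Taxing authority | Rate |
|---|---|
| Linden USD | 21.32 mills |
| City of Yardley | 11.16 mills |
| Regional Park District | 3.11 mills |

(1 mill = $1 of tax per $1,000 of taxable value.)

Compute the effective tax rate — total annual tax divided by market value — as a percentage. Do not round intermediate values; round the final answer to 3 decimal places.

2.171%

Assessed value = $1,538,300 × 0.61 = $938,363
Linden USD: $938,363 × 0.02132 = $20,005.89916
City of Yardley: $938,363 × 0.01116 = $10,472.13108
Regional Park District: $938,363 × 0.00311 = $2,918.30893
Total tax = $33,396.33917
Effective rate = $33,396.33917 ÷ $1,538,300 = 2.171% of market value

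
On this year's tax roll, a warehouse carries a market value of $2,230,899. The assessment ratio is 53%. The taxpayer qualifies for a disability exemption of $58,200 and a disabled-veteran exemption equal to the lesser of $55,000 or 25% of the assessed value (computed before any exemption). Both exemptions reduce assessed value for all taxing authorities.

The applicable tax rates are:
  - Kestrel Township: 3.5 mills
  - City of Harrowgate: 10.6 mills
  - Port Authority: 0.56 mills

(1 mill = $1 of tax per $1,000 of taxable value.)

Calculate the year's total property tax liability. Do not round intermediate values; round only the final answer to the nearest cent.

$15,674.13

Assessed value = $2,230,899 × 0.53 = $1,182,376.47
Disabled-veteran exemption = min($55,000, 25% × $1,182,376.47) = min($55,000, $295,594.1175) = $55,000 (dollar cap binds)
Taxable value = $1,182,376.47 − $58,200 − $55,000 = $1,069,176.47
Kestrel Township: $1,069,176.47 × 0.0035 = $3,742.117645
City of Harrowgate: $1,069,176.47 × 0.0106 = $11,333.270582
Port Authority: $1,069,176.47 × 0.00056 = $598.7388232
Total = $15,674.1270502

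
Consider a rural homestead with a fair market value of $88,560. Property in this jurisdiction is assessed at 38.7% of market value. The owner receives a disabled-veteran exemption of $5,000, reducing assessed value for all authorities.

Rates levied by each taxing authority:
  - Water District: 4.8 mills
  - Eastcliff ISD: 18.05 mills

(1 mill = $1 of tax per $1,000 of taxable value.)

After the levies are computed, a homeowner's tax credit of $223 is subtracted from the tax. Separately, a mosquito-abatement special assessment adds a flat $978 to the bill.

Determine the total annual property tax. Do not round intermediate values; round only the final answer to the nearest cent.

$1,423.88

Assessed value = $88,560 × 0.387 = $34,272.72
Taxable value = $34,272.72 − $5,000 = $29,272.72
Water District: $29,272.72 × 0.0048 = $140.509056
Eastcliff ISD: $29,272.72 × 0.01805 = $528.372596
Levies subtotal = $668.881652
After credit = $668.881652 − $223 = $445.881652
Total = $445.881652 + $978 = $1,423.881652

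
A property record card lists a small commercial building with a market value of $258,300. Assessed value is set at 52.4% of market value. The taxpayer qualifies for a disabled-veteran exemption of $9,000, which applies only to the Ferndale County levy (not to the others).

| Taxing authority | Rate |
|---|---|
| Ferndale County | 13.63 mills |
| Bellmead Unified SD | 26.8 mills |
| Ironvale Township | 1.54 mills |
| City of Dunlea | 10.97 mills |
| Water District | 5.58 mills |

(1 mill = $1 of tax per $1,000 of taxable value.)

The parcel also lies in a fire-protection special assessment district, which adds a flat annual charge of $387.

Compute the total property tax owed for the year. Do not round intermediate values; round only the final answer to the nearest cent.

Assessed value = $258,300 × 0.524 = $135,349.2
Ferndale County: ($135,349.2 − $9,000) × 0.01363 = $126,349.2 × 0.01363 = $1,722.139596
Bellmead Unified SD: $135,349.2 × 0.0268 = $3,627.35856
Ironvale Township: $135,349.2 × 0.00154 = $208.437768
City of Dunlea: $135,349.2 × 0.01097 = $1,484.780724
Water District: $135,349.2 × 0.00558 = $755.248536
Levies subtotal = $7,797.965184
Total = $7,797.965184 + $387 = $8,184.965184

$8,184.97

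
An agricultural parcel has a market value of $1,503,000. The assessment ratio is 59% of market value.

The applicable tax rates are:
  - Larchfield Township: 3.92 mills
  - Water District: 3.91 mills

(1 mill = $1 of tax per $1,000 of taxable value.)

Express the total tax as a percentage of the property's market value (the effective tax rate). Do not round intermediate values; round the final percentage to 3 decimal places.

Assessed value = $1,503,000 × 0.59 = $886,770
Larchfield Township: $886,770 × 0.00392 = $3,476.1384
Water District: $886,770 × 0.00391 = $3,467.2707
Total tax = $6,943.4091
Effective rate = $6,943.4091 ÷ $1,503,000 = 0.462% of market value

0.462%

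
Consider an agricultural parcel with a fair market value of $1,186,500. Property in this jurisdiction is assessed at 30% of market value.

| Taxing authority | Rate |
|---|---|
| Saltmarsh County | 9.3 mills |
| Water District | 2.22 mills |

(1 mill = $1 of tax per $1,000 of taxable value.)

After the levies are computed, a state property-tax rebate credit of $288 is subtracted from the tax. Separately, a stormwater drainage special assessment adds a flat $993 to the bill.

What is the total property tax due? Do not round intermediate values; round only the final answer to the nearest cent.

Assessed value = $1,186,500 × 0.3 = $355,950
Saltmarsh County: $355,950 × 0.0093 = $3,310.335
Water District: $355,950 × 0.00222 = $790.209
Levies subtotal = $4,100.544
After credit = $4,100.544 − $288 = $3,812.544
Total = $3,812.544 + $993 = $4,805.544

$4,805.54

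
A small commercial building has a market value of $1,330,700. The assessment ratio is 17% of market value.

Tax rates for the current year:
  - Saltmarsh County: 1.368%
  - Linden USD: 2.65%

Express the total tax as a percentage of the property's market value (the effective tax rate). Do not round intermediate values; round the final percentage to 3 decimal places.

0.683%

Assessed value = $1,330,700 × 0.17 = $226,219
Saltmarsh County: $226,219 × 0.01368 = $3,094.67592
Linden USD: $226,219 × 0.0265 = $5,994.8035
Total tax = $9,089.47942
Effective rate = $9,089.47942 ÷ $1,330,700 = 0.683% of market value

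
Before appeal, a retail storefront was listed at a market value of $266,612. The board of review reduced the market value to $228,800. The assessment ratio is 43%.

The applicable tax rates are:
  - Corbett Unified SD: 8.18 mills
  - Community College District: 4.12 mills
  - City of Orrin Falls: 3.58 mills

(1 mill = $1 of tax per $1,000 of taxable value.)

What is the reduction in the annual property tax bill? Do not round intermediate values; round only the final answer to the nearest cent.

Old assessed value = $266,612 × 0.43 = $114,643.16
New assessed value = $228,800 × 0.43 = $98,384
Combined rate = 0.00818 + 0.00412 + 0.00358 = 0.01588
Old tax = $114,643.16 × 0.01588 = $1,820.5333808
New tax = $98,384 × 0.01588 = $1,562.33792
Reduction = $1,820.5333808 − $1,562.33792 = $258.1954608

$258.20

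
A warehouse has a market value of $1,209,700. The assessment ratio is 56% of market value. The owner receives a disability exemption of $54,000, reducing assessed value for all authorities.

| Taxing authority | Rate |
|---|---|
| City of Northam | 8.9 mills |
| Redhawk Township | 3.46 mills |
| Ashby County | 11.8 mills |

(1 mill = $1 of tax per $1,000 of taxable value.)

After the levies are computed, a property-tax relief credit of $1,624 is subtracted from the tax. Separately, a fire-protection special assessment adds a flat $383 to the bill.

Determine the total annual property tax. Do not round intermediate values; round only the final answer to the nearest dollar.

Assessed value = $1,209,700 × 0.56 = $677,432
Taxable value = $677,432 − $54,000 = $623,432
City of Northam: $623,432 × 0.0089 = $5,548.5448
Redhawk Township: $623,432 × 0.00346 = $2,157.07472
Ashby County: $623,432 × 0.0118 = $7,356.4976
Levies subtotal = $15,062.11712
After credit = $15,062.11712 − $1,624 = $13,438.11712
Total = $13,438.11712 + $383 = $13,821.11712

$13,821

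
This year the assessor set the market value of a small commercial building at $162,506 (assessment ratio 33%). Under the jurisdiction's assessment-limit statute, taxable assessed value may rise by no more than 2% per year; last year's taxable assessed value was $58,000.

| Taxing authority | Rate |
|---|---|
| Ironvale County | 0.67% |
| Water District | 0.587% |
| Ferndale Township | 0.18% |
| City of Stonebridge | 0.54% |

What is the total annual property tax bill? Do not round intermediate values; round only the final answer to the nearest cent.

$1,060.21

Uncapped assessed value = $162,506 × 0.33 = $53,626.98
Cap limit = $58,000 × 1.02 = $59,160
Taxable assessed value = min($53,626.98, $59,160) = $53,626.98 (cap does not bind)
Ironvale County: $53,626.98 × 0.0067 = $359.300766
Water District: $53,626.98 × 0.00587 = $314.7903726
Ferndale Township: $53,626.98 × 0.0018 = $96.528564
City of Stonebridge: $53,626.98 × 0.0054 = $289.585692
Total = $1,060.2053946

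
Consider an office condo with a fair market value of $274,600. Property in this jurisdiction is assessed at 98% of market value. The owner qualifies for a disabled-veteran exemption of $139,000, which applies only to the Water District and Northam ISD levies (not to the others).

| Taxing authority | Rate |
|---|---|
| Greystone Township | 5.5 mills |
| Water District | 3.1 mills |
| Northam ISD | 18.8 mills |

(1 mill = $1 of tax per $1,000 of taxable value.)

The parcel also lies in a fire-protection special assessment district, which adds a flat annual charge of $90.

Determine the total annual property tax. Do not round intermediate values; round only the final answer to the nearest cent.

Assessed value = $274,600 × 0.98 = $269,108
Greystone Township: $269,108 × 0.0055 = $1,480.094
Water District: ($269,108 − $139,000) × 0.0031 = $130,108 × 0.0031 = $403.3348
Northam ISD: ($269,108 − $139,000) × 0.0188 = $130,108 × 0.0188 = $2,446.0304
Levies subtotal = $4,329.4592
Total = $4,329.4592 + $90 = $4,419.4592

$4,419.46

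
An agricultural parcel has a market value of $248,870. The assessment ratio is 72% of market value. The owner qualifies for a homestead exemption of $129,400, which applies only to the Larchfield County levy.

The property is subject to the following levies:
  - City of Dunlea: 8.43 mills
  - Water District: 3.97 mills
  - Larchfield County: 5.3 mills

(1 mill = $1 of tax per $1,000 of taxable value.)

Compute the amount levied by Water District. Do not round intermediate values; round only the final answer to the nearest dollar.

$711

Assessed value = $248,870 × 0.72 = $179,186.4
Water District taxable value = $179,186.4 (exemption does not apply)
Water District levy = $179,186.4 × 0.00397 = $711.370008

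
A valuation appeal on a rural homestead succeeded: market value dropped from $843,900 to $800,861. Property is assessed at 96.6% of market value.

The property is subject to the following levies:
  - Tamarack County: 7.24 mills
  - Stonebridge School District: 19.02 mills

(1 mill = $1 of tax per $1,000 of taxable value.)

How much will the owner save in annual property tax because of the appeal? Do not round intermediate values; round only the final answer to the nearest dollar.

$1,092

Old assessed value = $843,900 × 0.966 = $815,207.4
New assessed value = $800,861 × 0.966 = $773,631.726
Combined rate = 0.00724 + 0.01902 = 0.02626
Old tax = $815,207.4 × 0.02626 = $21,407.346324
New tax = $773,631.726 × 0.02626 = $20,315.56912476
Reduction = $21,407.346324 − $20,315.56912476 = $1,091.77719924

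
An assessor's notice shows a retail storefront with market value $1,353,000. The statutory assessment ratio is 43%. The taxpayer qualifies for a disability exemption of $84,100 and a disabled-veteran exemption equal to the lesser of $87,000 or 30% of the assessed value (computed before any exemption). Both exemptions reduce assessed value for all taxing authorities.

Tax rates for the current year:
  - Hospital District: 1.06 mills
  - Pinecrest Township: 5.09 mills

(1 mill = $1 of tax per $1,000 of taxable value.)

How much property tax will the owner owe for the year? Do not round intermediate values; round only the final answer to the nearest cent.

$2,525.74

Assessed value = $1,353,000 × 0.43 = $581,790
Disabled-veteran exemption = min($87,000, 30% × $581,790) = min($87,000, $174,537) = $87,000 (dollar cap binds)
Taxable value = $581,790 − $84,100 − $87,000 = $410,690
Hospital District: $410,690 × 0.00106 = $435.3314
Pinecrest Township: $410,690 × 0.00509 = $2,090.4121
Total = $2,525.7435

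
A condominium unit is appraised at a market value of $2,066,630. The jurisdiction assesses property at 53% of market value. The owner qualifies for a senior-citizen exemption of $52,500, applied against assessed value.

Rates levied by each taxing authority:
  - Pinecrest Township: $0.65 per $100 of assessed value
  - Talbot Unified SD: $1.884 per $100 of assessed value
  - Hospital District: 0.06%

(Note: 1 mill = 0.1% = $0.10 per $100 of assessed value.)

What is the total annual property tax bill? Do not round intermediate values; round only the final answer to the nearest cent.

$27,050.59

Assessed value = $2,066,630 × 0.53 = $1,095,313.9
Taxable value = $1,095,313.9 − $52,500 = $1,042,813.9
Pinecrest Township: $1,042,813.9 × 0.0065 = $6,778.29035
Talbot Unified SD: $1,042,813.9 × 0.01884 = $19,646.613876
Hospital District: $1,042,813.9 × 0.0006 = $625.68834
Total = $27,050.592566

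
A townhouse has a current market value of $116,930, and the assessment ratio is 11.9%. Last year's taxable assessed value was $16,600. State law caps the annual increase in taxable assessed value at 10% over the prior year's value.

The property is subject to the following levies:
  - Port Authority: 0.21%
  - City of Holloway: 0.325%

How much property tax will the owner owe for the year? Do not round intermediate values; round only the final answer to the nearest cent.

Uncapped assessed value = $116,930 × 0.119 = $13,914.67
Cap limit = $16,600 × 1.1 = $18,260
Taxable assessed value = min($13,914.67, $18,260) = $13,914.67 (cap does not bind)
Port Authority: $13,914.67 × 0.0021 = $29.220807
City of Holloway: $13,914.67 × 0.00325 = $45.2226775
Total = $74.4434845

$74.44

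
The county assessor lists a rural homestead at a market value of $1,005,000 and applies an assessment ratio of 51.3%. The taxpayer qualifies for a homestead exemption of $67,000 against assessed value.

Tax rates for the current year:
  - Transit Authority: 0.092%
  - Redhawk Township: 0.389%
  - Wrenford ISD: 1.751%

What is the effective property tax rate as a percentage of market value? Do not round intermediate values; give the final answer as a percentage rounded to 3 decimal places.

0.996%

Assessed value = $1,005,000 × 0.513 = $515,565
Taxable value = $515,565 − $67,000 = $448,565
Transit Authority: $448,565 × 0.00092 = $412.6798
Redhawk Township: $448,565 × 0.00389 = $1,744.91785
Wrenford ISD: $448,565 × 0.01751 = $7,854.37315
Total tax = $10,011.9708
Effective rate = $10,011.9708 ÷ $1,005,000 = 0.996% of market value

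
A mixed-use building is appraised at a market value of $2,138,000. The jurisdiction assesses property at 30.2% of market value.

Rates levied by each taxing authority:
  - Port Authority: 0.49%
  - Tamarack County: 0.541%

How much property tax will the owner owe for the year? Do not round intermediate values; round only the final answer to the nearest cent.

$6,656.92

Assessed value = $2,138,000 × 0.302 = $645,676
Port Authority: $645,676 × 0.0049 = $3,163.8124
Tamarack County: $645,676 × 0.00541 = $3,493.10716
Total = $3,163.8124 + $3,493.10716 = $6,656.91956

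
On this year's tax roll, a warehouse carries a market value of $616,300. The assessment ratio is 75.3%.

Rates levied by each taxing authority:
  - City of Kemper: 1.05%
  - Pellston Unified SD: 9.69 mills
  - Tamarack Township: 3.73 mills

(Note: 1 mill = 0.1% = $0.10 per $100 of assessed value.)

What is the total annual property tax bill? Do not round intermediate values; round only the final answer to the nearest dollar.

Assessed value = $616,300 × 0.753 = $464,073.9
City of Kemper: $464,073.9 × 0.0105 = $4,872.77595
Pellston Unified SD: $464,073.9 × 0.00969 = $4,496.876091
Tamarack Township: $464,073.9 × 0.00373 = $1,730.995647
Total = $11,100.647688

$11,101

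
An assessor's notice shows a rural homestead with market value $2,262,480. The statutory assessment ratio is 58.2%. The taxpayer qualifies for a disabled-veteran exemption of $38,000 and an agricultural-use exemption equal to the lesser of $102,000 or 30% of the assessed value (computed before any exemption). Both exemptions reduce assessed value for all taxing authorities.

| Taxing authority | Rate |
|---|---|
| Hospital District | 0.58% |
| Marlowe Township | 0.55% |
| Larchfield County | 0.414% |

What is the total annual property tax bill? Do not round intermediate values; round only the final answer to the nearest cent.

$18,169.23

Assessed value = $2,262,480 × 0.582 = $1,316,763.36
Agricultural-use exemption = min($102,000, 30% × $1,316,763.36) = min($102,000, $395,029.008) = $102,000 (dollar cap binds)
Taxable value = $1,316,763.36 − $38,000 − $102,000 = $1,176,763.36
Hospital District: $1,176,763.36 × 0.0058 = $6,825.227488
Marlowe Township: $1,176,763.36 × 0.0055 = $6,472.19848
Larchfield County: $1,176,763.36 × 0.00414 = $4,871.8003104
Total = $18,169.2262784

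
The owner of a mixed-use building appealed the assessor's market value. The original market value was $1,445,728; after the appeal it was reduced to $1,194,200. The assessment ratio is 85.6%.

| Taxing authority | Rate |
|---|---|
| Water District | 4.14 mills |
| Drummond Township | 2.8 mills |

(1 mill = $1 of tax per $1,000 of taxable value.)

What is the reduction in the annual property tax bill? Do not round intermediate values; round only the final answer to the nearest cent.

$1,494.24

Old assessed value = $1,445,728 × 0.856 = $1,237,543.168
New assessed value = $1,194,200 × 0.856 = $1,022,235.2
Combined rate = 0.00414 + 0.0028 = 0.00694
Old tax = $1,237,543.168 × 0.00694 = $8,588.54958592
New tax = $1,022,235.2 × 0.00694 = $7,094.312288
Reduction = $8,588.54958592 − $7,094.312288 = $1,494.23729792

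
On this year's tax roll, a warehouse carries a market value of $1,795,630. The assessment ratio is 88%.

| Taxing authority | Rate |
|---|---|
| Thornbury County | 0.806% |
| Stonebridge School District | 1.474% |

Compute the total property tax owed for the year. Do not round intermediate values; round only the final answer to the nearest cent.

$36,027.52

Assessed value = $1,795,630 × 0.88 = $1,580,154.4
Thornbury County: $1,580,154.4 × 0.00806 = $12,736.044464
Stonebridge School District: $1,580,154.4 × 0.01474 = $23,291.475856
Total = $12,736.044464 + $23,291.475856 = $36,027.52032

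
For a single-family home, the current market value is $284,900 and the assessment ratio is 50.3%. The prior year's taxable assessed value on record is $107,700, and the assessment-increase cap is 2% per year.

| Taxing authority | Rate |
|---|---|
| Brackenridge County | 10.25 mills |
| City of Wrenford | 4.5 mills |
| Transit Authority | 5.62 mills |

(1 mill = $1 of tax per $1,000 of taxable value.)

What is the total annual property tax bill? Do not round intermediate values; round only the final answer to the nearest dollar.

$2,238

Uncapped assessed value = $284,900 × 0.503 = $143,304.7
Cap limit = $107,700 × 1.02 = $109,854
Taxable assessed value = min($143,304.7, $109,854) = $109,854 (cap binds)
Brackenridge County: $109,854 × 0.01025 = $1,126.0035
City of Wrenford: $109,854 × 0.0045 = $494.343
Transit Authority: $109,854 × 0.00562 = $617.37948
Total = $2,237.72598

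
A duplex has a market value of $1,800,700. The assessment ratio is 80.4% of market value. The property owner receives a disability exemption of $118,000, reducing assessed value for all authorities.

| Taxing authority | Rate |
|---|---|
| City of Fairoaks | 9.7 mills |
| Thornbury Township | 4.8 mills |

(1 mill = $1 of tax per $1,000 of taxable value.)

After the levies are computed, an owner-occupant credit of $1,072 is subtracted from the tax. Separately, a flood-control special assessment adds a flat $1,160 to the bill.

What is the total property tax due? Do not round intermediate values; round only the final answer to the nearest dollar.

$19,370

Assessed value = $1,800,700 × 0.804 = $1,447,762.8
Taxable value = $1,447,762.8 − $118,000 = $1,329,762.8
City of Fairoaks: $1,329,762.8 × 0.0097 = $12,898.69916
Thornbury Township: $1,329,762.8 × 0.0048 = $6,382.86144
Levies subtotal = $19,281.5606
After credit = $19,281.5606 − $1,072 = $18,209.5606
Total = $18,209.5606 + $1,160 = $19,369.5606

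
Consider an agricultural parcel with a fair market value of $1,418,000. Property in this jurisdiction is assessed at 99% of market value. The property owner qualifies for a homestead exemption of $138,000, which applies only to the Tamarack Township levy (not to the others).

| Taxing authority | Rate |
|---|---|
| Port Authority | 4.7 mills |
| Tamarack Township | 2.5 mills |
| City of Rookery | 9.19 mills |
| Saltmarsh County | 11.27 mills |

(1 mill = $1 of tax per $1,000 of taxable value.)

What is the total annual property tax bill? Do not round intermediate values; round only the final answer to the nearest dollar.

Assessed value = $1,418,000 × 0.99 = $1,403,820
Port Authority: $1,403,820 × 0.0047 = $6,597.954
Tamarack Township: ($1,403,820 − $138,000) × 0.0025 = $1,265,820 × 0.0025 = $3,164.55
City of Rookery: $1,403,820 × 0.00919 = $12,901.1058
Saltmarsh County: $1,403,820 × 0.01127 = $15,821.0514
Total = $38,484.6612

$38,485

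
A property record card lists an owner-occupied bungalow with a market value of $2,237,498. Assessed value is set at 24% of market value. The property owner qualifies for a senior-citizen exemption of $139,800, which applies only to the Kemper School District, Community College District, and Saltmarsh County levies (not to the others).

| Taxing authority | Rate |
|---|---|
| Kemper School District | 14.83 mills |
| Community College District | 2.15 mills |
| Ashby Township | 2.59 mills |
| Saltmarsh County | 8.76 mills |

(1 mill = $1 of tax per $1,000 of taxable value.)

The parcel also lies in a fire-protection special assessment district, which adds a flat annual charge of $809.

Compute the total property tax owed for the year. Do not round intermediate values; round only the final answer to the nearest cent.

Assessed value = $2,237,498 × 0.24 = $536,999.52
Kemper School District: ($536,999.52 − $139,800) × 0.01483 = $397,199.52 × 0.01483 = $5,890.4688816
Community College District: ($536,999.52 − $139,800) × 0.00215 = $397,199.52 × 0.00215 = $853.978968
Ashby Township: $536,999.52 × 0.00259 = $1,390.8287568
Saltmarsh County: ($536,999.52 − $139,800) × 0.00876 = $397,199.52 × 0.00876 = $3,479.4677952
Levies subtotal = $11,614.7444016
Total = $11,614.7444016 + $809 = $12,423.7444016

$12,423.74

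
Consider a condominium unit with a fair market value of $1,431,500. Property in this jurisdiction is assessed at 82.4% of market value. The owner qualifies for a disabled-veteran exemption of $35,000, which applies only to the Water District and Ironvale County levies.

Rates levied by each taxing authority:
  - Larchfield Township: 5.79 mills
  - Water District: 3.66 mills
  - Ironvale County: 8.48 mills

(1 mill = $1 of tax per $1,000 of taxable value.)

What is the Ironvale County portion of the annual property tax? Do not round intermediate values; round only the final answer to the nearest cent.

$9,705.83

Assessed value = $1,431,500 × 0.824 = $1,179,556
Ironvale County taxable value = $1,179,556 − $35,000 = $1,144,556
Ironvale County levy = $1,144,556 × 0.00848 = $9,705.83488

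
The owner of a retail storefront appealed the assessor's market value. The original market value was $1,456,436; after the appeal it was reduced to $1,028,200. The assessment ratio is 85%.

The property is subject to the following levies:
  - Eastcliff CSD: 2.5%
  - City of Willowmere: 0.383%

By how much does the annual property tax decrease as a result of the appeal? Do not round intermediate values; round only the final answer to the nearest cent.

$10,494.14

Old assessed value = $1,456,436 × 0.85 = $1,237,970.6
New assessed value = $1,028,200 × 0.85 = $873,970
Combined rate = 0.025 + 0.00383 = 0.02883
Old tax = $1,237,970.6 × 0.02883 = $35,690.692398
New tax = $873,970 × 0.02883 = $25,196.5551
Reduction = $35,690.692398 − $25,196.5551 = $10,494.137298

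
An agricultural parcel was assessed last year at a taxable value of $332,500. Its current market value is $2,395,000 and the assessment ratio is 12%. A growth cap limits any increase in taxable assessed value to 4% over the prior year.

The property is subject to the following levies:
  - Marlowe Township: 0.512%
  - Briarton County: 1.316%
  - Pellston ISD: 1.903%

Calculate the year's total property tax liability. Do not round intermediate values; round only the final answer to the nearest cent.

Uncapped assessed value = $2,395,000 × 0.12 = $287,400
Cap limit = $332,500 × 1.04 = $345,800
Taxable assessed value = min($287,400, $345,800) = $287,400 (cap does not bind)
Marlowe Township: $287,400 × 0.00512 = $1,471.488
Briarton County: $287,400 × 0.01316 = $3,782.184
Pellston ISD: $287,400 × 0.01903 = $5,469.222
Total = $10,722.894

$10,722.89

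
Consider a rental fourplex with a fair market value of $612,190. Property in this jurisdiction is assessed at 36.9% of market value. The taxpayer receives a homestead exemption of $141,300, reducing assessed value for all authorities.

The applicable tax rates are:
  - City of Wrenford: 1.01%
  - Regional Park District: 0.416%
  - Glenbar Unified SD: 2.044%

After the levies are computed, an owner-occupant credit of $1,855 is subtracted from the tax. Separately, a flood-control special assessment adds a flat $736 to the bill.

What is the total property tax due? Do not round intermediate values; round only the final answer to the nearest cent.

Assessed value = $612,190 × 0.369 = $225,898.11
Taxable value = $225,898.11 − $141,300 = $84,598.11
City of Wrenford: $84,598.11 × 0.0101 = $854.440911
Regional Park District: $84,598.11 × 0.00416 = $351.9281376
Glenbar Unified SD: $84,598.11 × 0.02044 = $1,729.1853684
Levies subtotal = $2,935.554417
After credit = $2,935.554417 − $1,855 = $1,080.554417
Total = $1,080.554417 + $736 = $1,816.554417

$1,816.55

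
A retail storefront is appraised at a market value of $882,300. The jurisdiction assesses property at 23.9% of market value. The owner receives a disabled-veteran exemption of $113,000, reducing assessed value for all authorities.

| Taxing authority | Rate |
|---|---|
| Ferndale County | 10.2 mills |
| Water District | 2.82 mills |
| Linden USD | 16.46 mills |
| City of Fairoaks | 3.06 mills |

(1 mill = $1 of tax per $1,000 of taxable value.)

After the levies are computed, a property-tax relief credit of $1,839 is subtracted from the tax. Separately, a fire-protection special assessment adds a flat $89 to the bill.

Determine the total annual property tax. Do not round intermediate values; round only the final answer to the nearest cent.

$1,434.68

Assessed value = $882,300 × 0.239 = $210,869.7
Taxable value = $210,869.7 − $113,000 = $97,869.7
Ferndale County: $97,869.7 × 0.0102 = $998.27094
Water District: $97,869.7 × 0.00282 = $275.992554
Linden USD: $97,869.7 × 0.01646 = $1,610.935262
City of Fairoaks: $97,869.7 × 0.00306 = $299.481282
Levies subtotal = $3,184.680038
After credit = $3,184.680038 − $1,839 = $1,345.680038
Total = $1,345.680038 + $89 = $1,434.680038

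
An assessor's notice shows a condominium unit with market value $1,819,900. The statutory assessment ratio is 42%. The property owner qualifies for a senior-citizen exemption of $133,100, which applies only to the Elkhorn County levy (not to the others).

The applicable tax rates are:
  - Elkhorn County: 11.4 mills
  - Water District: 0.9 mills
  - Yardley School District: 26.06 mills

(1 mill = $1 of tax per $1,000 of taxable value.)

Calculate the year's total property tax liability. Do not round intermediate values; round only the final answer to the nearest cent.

$27,803.43

Assessed value = $1,819,900 × 0.42 = $764,358
Elkhorn County: ($764,358 − $133,100) × 0.0114 = $631,258 × 0.0114 = $7,196.3412
Water District: $764,358 × 0.0009 = $687.9222
Yardley School District: $764,358 × 0.02606 = $19,919.16948
Total = $27,803.43288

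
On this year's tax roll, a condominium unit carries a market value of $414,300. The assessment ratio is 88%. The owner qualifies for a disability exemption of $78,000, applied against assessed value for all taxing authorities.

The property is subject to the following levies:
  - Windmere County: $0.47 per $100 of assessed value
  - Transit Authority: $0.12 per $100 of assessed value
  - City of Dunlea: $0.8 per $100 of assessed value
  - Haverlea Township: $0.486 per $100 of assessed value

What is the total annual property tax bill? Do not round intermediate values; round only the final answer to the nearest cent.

$5,376.32

Assessed value = $414,300 × 0.88 = $364,584
Taxable value = $364,584 − $78,000 = $286,584
Windmere County: $286,584 × 0.0047 = $1,346.9448
Transit Authority: $286,584 × 0.0012 = $343.9008
City of Dunlea: $286,584 × 0.008 = $2,292.672
Haverlea Township: $286,584 × 0.00486 = $1,392.79824
Total = $1,346.9448 + $343.9008 + $2,292.672 + $1,392.79824 = $5,376.31584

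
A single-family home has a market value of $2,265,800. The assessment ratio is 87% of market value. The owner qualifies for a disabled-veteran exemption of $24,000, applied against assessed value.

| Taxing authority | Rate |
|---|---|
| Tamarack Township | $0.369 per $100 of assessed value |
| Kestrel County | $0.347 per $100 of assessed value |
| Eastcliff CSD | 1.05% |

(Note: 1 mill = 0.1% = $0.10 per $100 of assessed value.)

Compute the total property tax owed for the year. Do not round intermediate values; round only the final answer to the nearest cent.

Assessed value = $2,265,800 × 0.87 = $1,971,246
Taxable value = $1,971,246 − $24,000 = $1,947,246
Tamarack Township: $1,947,246 × 0.00369 = $7,185.33774
Kestrel County: $1,947,246 × 0.00347 = $6,756.94362
Eastcliff CSD: $1,947,246 × 0.0105 = $20,446.083
Total = $34,388.36436

$34,388.36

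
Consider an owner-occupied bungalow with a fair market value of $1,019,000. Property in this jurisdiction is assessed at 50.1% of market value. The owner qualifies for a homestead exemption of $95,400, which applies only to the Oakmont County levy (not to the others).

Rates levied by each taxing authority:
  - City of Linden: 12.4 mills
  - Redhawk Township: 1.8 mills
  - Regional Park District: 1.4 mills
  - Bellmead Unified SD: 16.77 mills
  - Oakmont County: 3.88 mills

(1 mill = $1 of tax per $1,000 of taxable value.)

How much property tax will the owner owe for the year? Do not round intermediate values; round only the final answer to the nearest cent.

Assessed value = $1,019,000 × 0.501 = $510,519
City of Linden: $510,519 × 0.0124 = $6,330.4356
Redhawk Township: $510,519 × 0.0018 = $918.9342
Regional Park District: $510,519 × 0.0014 = $714.7266
Bellmead Unified SD: $510,519 × 0.01677 = $8,561.40363
Oakmont County: ($510,519 − $95,400) × 0.00388 = $415,119 × 0.00388 = $1,610.66172
Total = $18,136.16175

$18,136.16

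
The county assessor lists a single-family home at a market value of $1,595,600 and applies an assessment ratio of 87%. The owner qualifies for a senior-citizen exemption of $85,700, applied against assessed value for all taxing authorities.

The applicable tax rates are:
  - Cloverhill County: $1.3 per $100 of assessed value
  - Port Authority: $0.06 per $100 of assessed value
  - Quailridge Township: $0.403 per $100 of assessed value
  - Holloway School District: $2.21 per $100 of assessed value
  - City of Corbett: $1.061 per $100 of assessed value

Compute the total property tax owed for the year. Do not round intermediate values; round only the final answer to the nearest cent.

$65,566.44

Assessed value = $1,595,600 × 0.87 = $1,388,172
Taxable value = $1,388,172 − $85,700 = $1,302,472
Cloverhill County: $1,302,472 × 0.013 = $16,932.136
Port Authority: $1,302,472 × 0.0006 = $781.4832
Quailridge Township: $1,302,472 × 0.00403 = $5,248.96216
Holloway School District: $1,302,472 × 0.0221 = $28,784.6312
City of Corbett: $1,302,472 × 0.01061 = $13,819.22792
Total = $16,932.136 + $781.4832 + $5,248.96216 + $28,784.6312 + $13,819.22792 = $65,566.44048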